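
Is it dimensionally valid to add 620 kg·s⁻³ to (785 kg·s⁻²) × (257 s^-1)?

Dimensions:
  620 kg·s⁻³:  kg·s⁻³
  (785 kg·s⁻²) × (257 s^-1):  [kg·s⁻²] · [s⁻¹] = kg·s⁻³
Both are kg·s⁻³, so they have the same dimensions and can be added.

Yes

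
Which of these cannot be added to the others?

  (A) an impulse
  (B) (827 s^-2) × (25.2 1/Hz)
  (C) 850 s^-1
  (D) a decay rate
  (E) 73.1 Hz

(A)

Dimensions:
  (A) [impulse] = kg·m·s⁻¹
  (B) [s⁻²] · [s] = s⁻¹
  (C) s⁻¹
  (D) [decay rate] = s⁻¹
  (E) Hz = s⁻¹
All reduce to s⁻¹ except (A), which is kg·m·s⁻¹.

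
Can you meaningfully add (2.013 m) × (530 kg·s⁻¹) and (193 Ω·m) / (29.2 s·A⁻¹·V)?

Work out the base dimensions of each:
  (2.013 m) × (530 kg·s⁻¹):  [m] · [kg·s⁻¹] = kg·m·s⁻¹
  (193 Ω·m) / (29.2 s·A⁻¹·V):  [kg·m³·s⁻³·A⁻²] / [kg·m²·s⁻²·A⁻²] = m·s⁻¹
kg·m·s⁻¹ ≠ m·s⁻¹, so they cannot be added.

No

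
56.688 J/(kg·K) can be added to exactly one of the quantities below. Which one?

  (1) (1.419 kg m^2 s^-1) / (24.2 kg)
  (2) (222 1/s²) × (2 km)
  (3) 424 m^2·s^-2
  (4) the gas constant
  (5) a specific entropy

(5)

Reference: J·kg⁻¹·K⁻¹ = N·m·kg⁻¹·K⁻¹ = m²·s⁻²·K⁻¹.
Each option:
  (1) [kg·m²·s⁻¹] / [kg] = m²·s⁻¹
  (2) [s⁻²] · [m] = m·s⁻²
  (3) m²·s⁻²
  (4) [gas constant] = kg·m²·s⁻²·K⁻¹·mol⁻¹
  (5) [specific entropy] = m²·s⁻²·K⁻¹  ← same
Only (5) matches m²·s⁻²·K⁻¹.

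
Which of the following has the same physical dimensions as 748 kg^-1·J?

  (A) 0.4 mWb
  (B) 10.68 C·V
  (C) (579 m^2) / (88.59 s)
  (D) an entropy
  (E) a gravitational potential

Reference: J·kg⁻¹ = N·m·kg⁻¹ = m²·s⁻².
Each option:
  (A) Wb = V·s = kg·m²·s⁻²·A⁻¹
  (B) C·V = s·A·J·C⁻¹ = kg·m²·s⁻²
  (C) [m²] / [s] = m²·s⁻¹
  (D) [entropy] = kg·m²·s⁻²·K⁻¹
  (E) [gravitational potential] = m²·s⁻²  ← same
Only (E) matches m²·s⁻².

(E)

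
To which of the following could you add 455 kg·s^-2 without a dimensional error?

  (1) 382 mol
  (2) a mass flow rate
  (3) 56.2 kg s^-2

Reference: kg·s⁻².
Each option:
  (1) mol
  (2) [mass flow rate] = kg·s⁻¹
  (3) kg·s⁻²  ← same
Only (3) matches kg·s⁻².

(3)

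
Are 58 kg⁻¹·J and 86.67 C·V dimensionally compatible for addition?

No

Dimensions:
  58 kg⁻¹·J:  J·kg⁻¹ = N·m·kg⁻¹ = m²·s⁻²
  86.67 C·V:  C·V = s·A·J·C⁻¹ = kg·m²·s⁻²
m²·s⁻² ≠ kg·m²·s⁻², so they cannot be added.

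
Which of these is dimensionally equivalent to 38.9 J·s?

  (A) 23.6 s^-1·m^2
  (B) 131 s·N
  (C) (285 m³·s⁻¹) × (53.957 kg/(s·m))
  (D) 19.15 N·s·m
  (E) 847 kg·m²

Reference: J·s = N·m·s = kg·m²·s⁻¹.
Each option:
  (A) m²·s⁻¹
  (B) N·s = kg·m·s⁻²·s = kg·m·s⁻¹
  (C) [m³·s⁻¹] · [kg·m⁻¹·s⁻¹] = kg·m²·s⁻²
  (D) N·m·s = kg·m·s⁻²·m·s = kg·m²·s⁻¹  ← same
  (E) kg·m²
Only (D) matches kg·m²·s⁻¹.

(D)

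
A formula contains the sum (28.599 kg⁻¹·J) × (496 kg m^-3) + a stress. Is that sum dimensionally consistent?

Dimensions:
  (28.599 kg⁻¹·J) × (496 kg m^-3):  [m²·s⁻²] · [kg·m⁻³] = kg·m⁻¹·s⁻²
  a stress:  [stress] = kg·m⁻¹·s⁻²
Both are kg·m⁻¹·s⁻², so they have the same dimensions and can be added.

Yes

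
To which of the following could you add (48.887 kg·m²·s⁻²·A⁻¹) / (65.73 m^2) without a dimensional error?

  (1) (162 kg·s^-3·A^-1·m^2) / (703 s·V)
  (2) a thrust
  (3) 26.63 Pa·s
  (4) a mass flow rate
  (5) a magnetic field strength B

Reference: [kg·m²·s⁻²·A⁻¹] / [m²] = kg·s⁻²·A⁻¹.
Each option:
  (1) [kg·m²·s⁻³·A⁻¹] / [kg·m²·s⁻²·A⁻¹] = s⁻¹
  (2) [thrust] = kg·m·s⁻²
  (3) Pa·s = N·m⁻²·s = kg·m⁻¹·s⁻¹
  (4) [mass flow rate] = kg·s⁻¹
  (5) [magnetic field strength B] = kg·s⁻²·A⁻¹  ← same
Only (5) matches kg·s⁻²·A⁻¹.

(5)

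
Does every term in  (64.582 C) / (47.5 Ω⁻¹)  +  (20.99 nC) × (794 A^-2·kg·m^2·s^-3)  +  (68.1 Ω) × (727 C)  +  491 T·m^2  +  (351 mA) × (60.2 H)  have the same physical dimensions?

Yes

Dimensions:
  (64.582 C) / (47.5 Ω⁻¹):  [s·A] / [kg⁻¹·m⁻²·s³·A²] = kg·m²·s⁻²·A⁻¹
  (20.99 nC) × (794 A^-2·kg·m^2·s^-3):  [s·A] · [kg·m²·s⁻³·A⁻²] = kg·m²·s⁻²·A⁻¹
  (68.1 Ω) × (727 C):  [kg·m²·s⁻³·A⁻²] · [s·A] = kg·m²·s⁻²·A⁻¹
  491 T·m^2:  T·m² = Wb·m⁻²·m² = kg·m²·s⁻²·A⁻¹
  (351 mA) × (60.2 H):  [A] · [kg·m²·s⁻²·A⁻²] = kg·m²·s⁻²·A⁻¹
Every term reduces to kg·m²·s⁻²·A⁻¹.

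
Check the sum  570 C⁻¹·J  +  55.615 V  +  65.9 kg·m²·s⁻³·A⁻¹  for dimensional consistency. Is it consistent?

Reduce each to base SI dimensions:
  570 C⁻¹·J:  J·C⁻¹ = N·m·(s·A)⁻¹ = kg·m²·s⁻³·A⁻¹
  55.615 V:  V = J·C⁻¹ = kg·m²·s⁻³·A⁻¹
  65.9 kg·m²·s⁻³·A⁻¹:  kg·m²·s⁻³·A⁻¹
Every term reduces to kg·m²·s⁻³·A⁻¹.

Yes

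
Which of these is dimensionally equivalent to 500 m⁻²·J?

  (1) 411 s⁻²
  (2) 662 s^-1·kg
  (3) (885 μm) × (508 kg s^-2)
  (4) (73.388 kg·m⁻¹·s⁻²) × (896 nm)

(4)

Reference: J·m⁻² = N·m·m⁻² = kg·s⁻².
Each option:
  (1) s⁻²
  (2) kg·s⁻¹
  (3) [m] · [kg·s⁻²] = kg·m·s⁻²
  (4) [kg·m⁻¹·s⁻²] · [m] = kg·s⁻²  ← same
Only (4) matches kg·s⁻².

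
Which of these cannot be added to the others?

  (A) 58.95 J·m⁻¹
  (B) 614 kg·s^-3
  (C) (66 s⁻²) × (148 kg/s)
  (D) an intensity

Expand each in SI base units:
  (A) J·m⁻¹ = N·m·m⁻¹ = kg·m·s⁻²
  (B) kg·s⁻³
  (C) [s⁻²] · [kg·s⁻¹] = kg·s⁻³
  (D) [intensity] = kg·s⁻³
All reduce to kg·s⁻³ except (A), which is kg·m·s⁻².

(A)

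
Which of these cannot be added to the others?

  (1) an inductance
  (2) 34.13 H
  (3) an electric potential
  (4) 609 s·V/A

Expand each in SI base units:
  (1) [inductance] = kg·m²·s⁻²·A⁻²
  (2) H = V·s·A⁻¹ = kg·m²·s⁻²·A⁻²
  (3) [electric potential] = kg·m²·s⁻³·A⁻¹
  (4) V·s·A⁻¹ = J·C⁻¹·s·A⁻¹ = kg·m²·s⁻²·A⁻²
All reduce to kg·m²·s⁻²·A⁻² except (3), which is kg·m²·s⁻³·A⁻¹.

(3)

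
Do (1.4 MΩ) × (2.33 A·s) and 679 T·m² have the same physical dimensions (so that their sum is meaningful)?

Dimensions:
  (1.4 MΩ) × (2.33 A·s):  [kg·m²·s⁻³·A⁻²] · [s·A] = kg·m²·s⁻²·A⁻¹
  679 T·m²:  T·m² = Wb·m⁻²·m² = kg·m²·s⁻²·A⁻¹
Both are kg·m²·s⁻²·A⁻¹, so they have the same dimensions and can be added.

Yes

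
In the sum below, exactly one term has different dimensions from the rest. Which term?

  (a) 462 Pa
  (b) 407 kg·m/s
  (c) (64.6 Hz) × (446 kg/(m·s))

(b)

In SI base units:
  (a) Pa = N·m⁻² = kg·m⁻¹·s⁻²
  (b) kg·m·s⁻¹
  (c) [s⁻¹] · [kg·m⁻¹·s⁻¹] = kg·m⁻¹·s⁻²
All reduce to kg·m⁻¹·s⁻² except (b), which is kg·m·s⁻¹.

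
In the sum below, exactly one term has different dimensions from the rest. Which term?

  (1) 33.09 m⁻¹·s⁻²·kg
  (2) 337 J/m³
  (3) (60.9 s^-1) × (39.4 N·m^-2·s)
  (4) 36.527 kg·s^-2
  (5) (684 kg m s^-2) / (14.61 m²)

(4)

Dimensions:
  (1) kg·m⁻¹·s⁻²
  (2) J·m⁻³ = N·m·m⁻³ = kg·m⁻¹·s⁻²
  (3) [s⁻¹] · [kg·m⁻¹·s⁻¹] = kg·m⁻¹·s⁻²
  (4) kg·s⁻²
  (5) [kg·m·s⁻²] / [m²] = kg·m⁻¹·s⁻²
All reduce to kg·m⁻¹·s⁻² except (4), which is kg·s⁻².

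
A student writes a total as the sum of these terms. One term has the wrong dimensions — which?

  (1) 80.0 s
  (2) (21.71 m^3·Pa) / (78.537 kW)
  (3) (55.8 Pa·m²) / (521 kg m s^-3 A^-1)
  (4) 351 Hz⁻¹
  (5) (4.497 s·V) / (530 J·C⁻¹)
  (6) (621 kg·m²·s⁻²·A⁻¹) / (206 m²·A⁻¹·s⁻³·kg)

(3)

In SI base units:
  (1) s
  (2) [kg·m²·s⁻²] / [kg·m²·s⁻³] = s
  (3) [kg·m·s⁻²] / [kg·m·s⁻³·A⁻¹] = s·A
  (4) Hz⁻¹ = (s⁻¹)⁻¹ = s
  (5) [kg·m²·s⁻²·A⁻¹] / [kg·m²·s⁻³·A⁻¹] = s
  (6) [kg·m²·s⁻²·A⁻¹] / [kg·m²·s⁻³·A⁻¹] = s
All reduce to s except (3), which is s·A.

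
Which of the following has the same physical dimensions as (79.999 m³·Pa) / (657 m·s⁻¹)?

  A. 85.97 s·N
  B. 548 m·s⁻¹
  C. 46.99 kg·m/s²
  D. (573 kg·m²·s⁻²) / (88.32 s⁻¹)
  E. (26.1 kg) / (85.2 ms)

Reference: [kg·m²·s⁻²] / [m·s⁻¹] = kg·m·s⁻¹.
Each option:
  A. N·s = kg·m·s⁻²·s = kg·m·s⁻¹  ← same
  B. m·s⁻¹
  C. kg·m·s⁻²
  D. [kg·m²·s⁻²] / [s⁻¹] = kg·m²·s⁻¹
  E. [kg] / [s] = kg·s⁻¹
Only A. matches kg·m·s⁻¹.

A.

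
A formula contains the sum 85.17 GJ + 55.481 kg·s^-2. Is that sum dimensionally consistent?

Expand each in SI base units:
  85.17 GJ:  J = N·m = kg·m²·s⁻²
  55.481 kg·s^-2:  kg·s⁻²
kg·m²·s⁻² ≠ kg·s⁻², so they cannot be added.

No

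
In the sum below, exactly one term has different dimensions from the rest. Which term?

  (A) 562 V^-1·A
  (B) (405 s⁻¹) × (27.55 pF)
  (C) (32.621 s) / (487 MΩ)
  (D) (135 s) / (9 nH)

Reduce each to base SI dimensions:
  (A) A·V⁻¹ = A·(J·C⁻¹)⁻¹ = kg⁻¹·m⁻²·s³·A²
  (B) [s⁻¹] · [kg⁻¹·m⁻²·s⁴·A²] = kg⁻¹·m⁻²·s³·A²
  (C) [s] / [kg·m²·s⁻³·A⁻²] = kg⁻¹·m⁻²·s⁴·A²
  (D) [s] / [kg·m²·s⁻²·A⁻²] = kg⁻¹·m⁻²·s³·A²
All reduce to kg⁻¹·m⁻²·s³·A² except (C), which is kg⁻¹·m⁻²·s⁴·A².

(C)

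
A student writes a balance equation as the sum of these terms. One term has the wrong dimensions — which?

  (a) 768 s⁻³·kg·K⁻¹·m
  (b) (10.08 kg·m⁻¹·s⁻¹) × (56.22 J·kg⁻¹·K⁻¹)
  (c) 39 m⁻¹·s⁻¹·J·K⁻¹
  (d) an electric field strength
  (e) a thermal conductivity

(d)

In SI base units:
  (a) kg·m·s⁻³·K⁻¹
  (b) [kg·m⁻¹·s⁻¹] · [m²·s⁻²·K⁻¹] = kg·m·s⁻³·K⁻¹
  (c) J·s⁻¹·m⁻¹·K⁻¹ = N·m·s⁻¹·m⁻¹·K⁻¹ = kg·m·s⁻³·K⁻¹
  (d) [electric field strength] = kg·m·s⁻³·A⁻¹
  (e) [thermal conductivity] = kg·m·s⁻³·K⁻¹
All reduce to kg·m·s⁻³·K⁻¹ except (d), which is kg·m·s⁻³·A⁻¹.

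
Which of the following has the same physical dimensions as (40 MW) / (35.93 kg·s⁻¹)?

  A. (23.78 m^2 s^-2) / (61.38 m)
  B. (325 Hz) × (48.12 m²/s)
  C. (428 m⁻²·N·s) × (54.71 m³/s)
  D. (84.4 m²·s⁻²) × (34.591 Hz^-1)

Reference: [kg·m²·s⁻³] / [kg·s⁻¹] = m²·s⁻².
Each option:
  A. [m²·s⁻²] / [m] = m·s⁻²
  B. [s⁻¹] · [m²·s⁻¹] = m²·s⁻²  ← same
  C. [kg·m⁻¹·s⁻¹] · [m³·s⁻¹] = kg·m²·s⁻²
  D. [m²·s⁻²] · [s] = m²·s⁻¹
Only B. matches m²·s⁻².

B.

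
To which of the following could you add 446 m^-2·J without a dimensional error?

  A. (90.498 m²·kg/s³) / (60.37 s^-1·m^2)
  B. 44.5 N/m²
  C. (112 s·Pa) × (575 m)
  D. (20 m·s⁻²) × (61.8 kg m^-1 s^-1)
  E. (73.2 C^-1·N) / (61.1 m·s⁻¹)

Reference: J·m⁻² = N·m·m⁻² = kg·s⁻².
Each option:
  A. [kg·m²·s⁻³] / [m²·s⁻¹] = kg·s⁻²  ← same
  B. N·m⁻² = kg·m·s⁻²·m⁻² = kg·m⁻¹·s⁻²
  C. [kg·m⁻¹·s⁻¹] · [m] = kg·s⁻¹
  D. [m·s⁻²] · [kg·m⁻¹·s⁻¹] = kg·s⁻³
  E. [kg·m·s⁻³·A⁻¹] / [m·s⁻¹] = kg·s⁻²·A⁻¹
Only A. matches kg·s⁻².

A.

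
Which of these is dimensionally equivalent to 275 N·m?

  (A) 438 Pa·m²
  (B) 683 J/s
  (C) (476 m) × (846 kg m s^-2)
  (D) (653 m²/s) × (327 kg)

Reference: N·m = kg·m·s⁻²·m = kg·m²·s⁻².
Each option:
  (A) Pa·m² = N·m⁻²·m² = kg·m·s⁻²
  (B) J·s⁻¹ = N·m·s⁻¹ = kg·m²·s⁻³
  (C) [m] · [kg·m·s⁻²] = kg·m²·s⁻²  ← same
  (D) [m²·s⁻¹] · [kg] = kg·m²·s⁻¹
Only (C) matches kg·m²·s⁻².

(C)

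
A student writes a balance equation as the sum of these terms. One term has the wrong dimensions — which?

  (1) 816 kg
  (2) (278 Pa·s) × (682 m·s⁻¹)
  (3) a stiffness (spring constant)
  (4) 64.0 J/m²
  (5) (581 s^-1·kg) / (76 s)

Expand each in SI base units:
  (1) kg
  (2) [kg·m⁻¹·s⁻¹] · [m·s⁻¹] = kg·s⁻²
  (3) [stiffness (spring constant)] = kg·s⁻²
  (4) J·m⁻² = N·m·m⁻² = kg·s⁻²
  (5) [kg·s⁻¹] / [s] = kg·s⁻²
All reduce to kg·s⁻² except (1), which is kg.

(1)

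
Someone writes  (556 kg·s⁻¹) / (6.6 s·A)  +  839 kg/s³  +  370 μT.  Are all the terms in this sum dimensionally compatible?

No

Dimensions:
  (556 kg·s⁻¹) / (6.6 s·A):  [kg·s⁻¹] / [s·A] = kg·s⁻²·A⁻¹
  839 kg/s³:  kg·s⁻³
  370 μT:  T = Wb·m⁻² = kg·s⁻²·A⁻¹
The terms do not share a single dimension (kg·s⁻²·A⁻¹ vs kg·s⁻³).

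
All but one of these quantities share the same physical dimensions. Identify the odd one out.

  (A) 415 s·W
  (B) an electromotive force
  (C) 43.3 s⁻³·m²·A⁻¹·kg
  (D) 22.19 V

Expand each in SI base units:
  (A) W·s = J·s⁻¹·s = kg·m²·s⁻²
  (B) [electromotive force] = kg·m²·s⁻³·A⁻¹
  (C) kg·m²·s⁻³·A⁻¹
  (D) V = J·C⁻¹ = kg·m²·s⁻³·A⁻¹
All reduce to kg·m²·s⁻³·A⁻¹ except (A), which is kg·m²·s⁻².

(A)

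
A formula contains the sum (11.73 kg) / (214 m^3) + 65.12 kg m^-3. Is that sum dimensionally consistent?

Expand each in SI base units:
  (11.73 kg) / (214 m^3):  [kg] / [m³] = kg·m⁻³
  65.12 kg m^-3:  kg·m⁻³
Both are kg·m⁻³, so they have the same dimensions and can be added.

Yes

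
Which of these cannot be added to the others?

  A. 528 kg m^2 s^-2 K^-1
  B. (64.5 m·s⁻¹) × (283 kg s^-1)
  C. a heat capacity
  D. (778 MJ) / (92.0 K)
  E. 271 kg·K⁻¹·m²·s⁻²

In SI base units:
  A. kg·m²·s⁻²·K⁻¹
  B. [m·s⁻¹] · [kg·s⁻¹] = kg·m·s⁻²
  C. [heat capacity] = kg·m²·s⁻²·K⁻¹
  D. [kg·m²·s⁻²] / [K] = kg·m²·s⁻²·K⁻¹
  E. kg·m²·s⁻²·K⁻¹
All reduce to kg·m²·s⁻²·K⁻¹ except B., which is kg·m·s⁻².

B.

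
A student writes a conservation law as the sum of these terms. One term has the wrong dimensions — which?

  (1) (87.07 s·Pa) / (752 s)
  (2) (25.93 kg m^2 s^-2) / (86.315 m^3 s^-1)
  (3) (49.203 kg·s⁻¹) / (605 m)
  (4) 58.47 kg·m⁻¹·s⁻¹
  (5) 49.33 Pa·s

(1)

Expand each in SI base units:
  (1) [kg·m⁻¹·s⁻¹] / [s] = kg·m⁻¹·s⁻²
  (2) [kg·m²·s⁻²] / [m³·s⁻¹] = kg·m⁻¹·s⁻¹
  (3) [kg·s⁻¹] / [m] = kg·m⁻¹·s⁻¹
  (4) kg·m⁻¹·s⁻¹
  (5) Pa·s = N·m⁻²·s = kg·m⁻¹·s⁻¹
All reduce to kg·m⁻¹·s⁻¹ except (1), which is kg·m⁻¹·s⁻².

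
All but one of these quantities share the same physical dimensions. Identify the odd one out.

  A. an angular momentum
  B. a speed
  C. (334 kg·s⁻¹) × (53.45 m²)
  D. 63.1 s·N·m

B.

In SI base units:
  A. [angular momentum] = kg·m²·s⁻¹
  B. [speed] = m·s⁻¹
  C. [kg·s⁻¹] · [m²] = kg·m²·s⁻¹
  D. N·m·s = kg·m·s⁻²·m·s = kg·m²·s⁻¹
All reduce to kg·m²·s⁻¹ except B., which is m·s⁻¹.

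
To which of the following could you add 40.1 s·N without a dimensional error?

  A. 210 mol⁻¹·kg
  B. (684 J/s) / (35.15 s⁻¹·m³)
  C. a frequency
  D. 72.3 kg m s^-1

D.

Reference: N·s = kg·m·s⁻²·s = kg·m·s⁻¹.
Each option:
  A. kg·mol⁻¹
  B. [kg·m²·s⁻³] / [m³·s⁻¹] = kg·m⁻¹·s⁻²
  C. [frequency] = s⁻¹
  D. kg·m·s⁻¹  ← same
Only D. matches kg·m·s⁻¹.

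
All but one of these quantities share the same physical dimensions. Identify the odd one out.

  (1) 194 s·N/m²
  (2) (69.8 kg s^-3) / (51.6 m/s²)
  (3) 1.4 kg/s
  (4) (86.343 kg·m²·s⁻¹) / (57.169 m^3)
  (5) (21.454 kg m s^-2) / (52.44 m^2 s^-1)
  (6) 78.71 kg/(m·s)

In SI base units:
  (1) N·s·m⁻² = kg·m·s⁻²·s·m⁻² = kg·m⁻¹·s⁻¹
  (2) [kg·s⁻³] / [m·s⁻²] = kg·m⁻¹·s⁻¹
  (3) kg·s⁻¹
  (4) [kg·m²·s⁻¹] / [m³] = kg·m⁻¹·s⁻¹
  (5) [kg·m·s⁻²] / [m²·s⁻¹] = kg·m⁻¹·s⁻¹
  (6) kg·m⁻¹·s⁻¹
All reduce to kg·m⁻¹·s⁻¹ except (3), which is kg·s⁻¹.

(3)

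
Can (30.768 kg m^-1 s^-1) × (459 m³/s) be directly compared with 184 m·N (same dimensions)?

Dimensions:
  (30.768 kg m^-1 s^-1) × (459 m³/s):  [kg·m⁻¹·s⁻¹] · [m³·s⁻¹] = kg·m²·s⁻²
  184 m·N:  N·m = kg·m·s⁻²·m = kg·m²·s⁻²
Both are kg·m²·s⁻², so they have the same dimensions and can be added.

Yes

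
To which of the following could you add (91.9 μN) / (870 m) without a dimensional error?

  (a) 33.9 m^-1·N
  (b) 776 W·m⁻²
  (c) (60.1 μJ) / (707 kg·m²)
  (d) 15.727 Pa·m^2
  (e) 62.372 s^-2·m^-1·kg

(a)

Reference: [kg·m·s⁻²] / [m] = kg·s⁻².
Each option:
  (a) N·m⁻¹ = kg·m·s⁻²·m⁻¹ = kg·s⁻²  ← same
  (b) W·m⁻² = J·s⁻¹·m⁻² = kg·s⁻³
  (c) [kg·m²·s⁻²] / [kg·m²] = s⁻²
  (d) Pa·m² = N·m⁻²·m² = kg·m·s⁻²
  (e) kg·m⁻¹·s⁻²
Only (a) matches kg·s⁻².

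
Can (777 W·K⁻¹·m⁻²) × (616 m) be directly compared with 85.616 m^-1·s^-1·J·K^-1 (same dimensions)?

Yes

Work out the base dimensions of each:
  (777 W·K⁻¹·m⁻²) × (616 m):  [kg·s⁻³·K⁻¹] · [m] = kg·m·s⁻³·K⁻¹
  85.616 m^-1·s^-1·J·K^-1:  J·s⁻¹·m⁻¹·K⁻¹ = N·m·s⁻¹·m⁻¹·K⁻¹ = kg·m·s⁻³·K⁻¹
Both are kg·m·s⁻³·K⁻¹, so they have the same dimensions and can be added.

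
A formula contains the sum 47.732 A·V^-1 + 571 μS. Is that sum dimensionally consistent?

Work out the base dimensions of each:
  47.732 A·V^-1:  A·V⁻¹ = A·(J·C⁻¹)⁻¹ = kg⁻¹·m⁻²·s³·A²
  571 μS:  S = Ω⁻¹ = kg⁻¹·m⁻²·s³·A²
Both are kg⁻¹·m⁻²·s³·A², so they have the same dimensions and can be added.

Yes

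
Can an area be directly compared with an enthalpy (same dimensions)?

Work out the base dimensions of each:
  an area:  [area] = m²
  an enthalpy:  [enthalpy] = kg·m²·s⁻²
m² ≠ kg·m²·s⁻², so they cannot be added.

No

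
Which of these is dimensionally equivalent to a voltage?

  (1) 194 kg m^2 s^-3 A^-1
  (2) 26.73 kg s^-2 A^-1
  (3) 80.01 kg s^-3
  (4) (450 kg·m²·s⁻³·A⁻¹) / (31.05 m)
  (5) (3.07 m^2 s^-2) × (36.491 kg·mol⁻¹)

Reference: [voltage] = kg·m²·s⁻³·A⁻¹.
Each option:
  (1) kg·m²·s⁻³·A⁻¹  ← same
  (2) kg·s⁻²·A⁻¹
  (3) kg·s⁻³
  (4) [kg·m²·s⁻³·A⁻¹] / [m] = kg·m·s⁻³·A⁻¹
  (5) [m²·s⁻²] · [kg·mol⁻¹] = kg·m²·s⁻²·mol⁻¹
Only (1) matches kg·m²·s⁻³·A⁻¹.

(1)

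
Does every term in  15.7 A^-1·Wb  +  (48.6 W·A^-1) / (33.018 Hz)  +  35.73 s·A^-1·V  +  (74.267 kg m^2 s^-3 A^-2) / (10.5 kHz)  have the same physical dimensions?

No

Reduce each to base SI dimensions:
  15.7 A^-1·Wb:  Wb·A⁻¹ = V·s·A⁻¹ = kg·m²·s⁻²·A⁻²
  (48.6 W·A^-1) / (33.018 Hz):  [kg·m²·s⁻³·A⁻¹] / [s⁻¹] = kg·m²·s⁻²·A⁻¹
  35.73 s·A^-1·V:  V·s·A⁻¹ = J·C⁻¹·s·A⁻¹ = kg·m²·s⁻²·A⁻²
  (74.267 kg m^2 s^-3 A^-2) / (10.5 kHz):  [kg·m²·s⁻³·A⁻²] / [s⁻¹] = kg·m²·s⁻²·A⁻²
The terms do not share a single dimension (kg·m²·s⁻²·A⁻² vs kg·m²·s⁻²·A⁻¹).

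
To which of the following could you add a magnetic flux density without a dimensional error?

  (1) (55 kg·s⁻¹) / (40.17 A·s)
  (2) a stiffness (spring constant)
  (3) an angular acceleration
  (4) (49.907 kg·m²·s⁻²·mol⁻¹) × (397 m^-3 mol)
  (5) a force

(1)

Reference: [magnetic flux density] = kg·s⁻²·A⁻¹.
Each option:
  (1) [kg·s⁻¹] / [s·A] = kg·s⁻²·A⁻¹  ← same
  (2) [stiffness (spring constant)] = kg·s⁻²
  (3) [angular acceleration] = s⁻²
  (4) [kg·m²·s⁻²·mol⁻¹] · [m⁻³·mol] = kg·m⁻¹·s⁻²
  (5) [force] = kg·m·s⁻²
Only (1) matches kg·s⁻²·A⁻¹.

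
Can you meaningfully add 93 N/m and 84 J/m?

Work out the base dimensions of each:
  93 N/m:  N·m⁻¹ = kg·m·s⁻²·m⁻¹ = kg·s⁻²
  84 J/m:  J·m⁻¹ = N·m·m⁻¹ = kg·m·s⁻²
kg·s⁻² ≠ kg·m·s⁻², so they cannot be added.

No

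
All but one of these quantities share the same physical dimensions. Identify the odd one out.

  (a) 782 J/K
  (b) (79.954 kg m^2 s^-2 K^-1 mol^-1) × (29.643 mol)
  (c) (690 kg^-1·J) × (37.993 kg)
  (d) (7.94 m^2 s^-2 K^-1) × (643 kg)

(c)

Dimensions:
  (a) J·K⁻¹ = N·m·K⁻¹ = kg·m²·s⁻²·K⁻¹
  (b) [kg·m²·s⁻²·K⁻¹·mol⁻¹] · [mol] = kg·m²·s⁻²·K⁻¹
  (c) [m²·s⁻²] · [kg] = kg·m²·s⁻²
  (d) [m²·s⁻²·K⁻¹] · [kg] = kg·m²·s⁻²·K⁻¹
All reduce to kg·m²·s⁻²·K⁻¹ except (c), which is kg·m²·s⁻².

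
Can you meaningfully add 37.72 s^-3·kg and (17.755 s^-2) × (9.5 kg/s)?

Yes

Reduce each to base SI dimensions:
  37.72 s^-3·kg:  kg·s⁻³
  (17.755 s^-2) × (9.5 kg/s):  [s⁻²] · [kg·s⁻¹] = kg·s⁻³
Both are kg·s⁻³, so they have the same dimensions and can be added.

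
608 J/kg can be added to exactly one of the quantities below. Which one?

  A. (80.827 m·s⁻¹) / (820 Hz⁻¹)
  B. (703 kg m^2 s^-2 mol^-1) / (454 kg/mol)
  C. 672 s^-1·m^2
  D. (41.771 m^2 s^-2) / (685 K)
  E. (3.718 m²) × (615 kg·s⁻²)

B.

Reference: J·kg⁻¹ = N·m·kg⁻¹ = m²·s⁻².
Each option:
  A. [m·s⁻¹] / [s] = m·s⁻²
  B. [kg·m²·s⁻²·mol⁻¹] / [kg·mol⁻¹] = m²·s⁻²  ← same
  C. m²·s⁻¹
  D. [m²·s⁻²] / [K] = m²·s⁻²·K⁻¹
  E. [m²] · [kg·s⁻²] = kg·m²·s⁻²
Only B. matches m²·s⁻².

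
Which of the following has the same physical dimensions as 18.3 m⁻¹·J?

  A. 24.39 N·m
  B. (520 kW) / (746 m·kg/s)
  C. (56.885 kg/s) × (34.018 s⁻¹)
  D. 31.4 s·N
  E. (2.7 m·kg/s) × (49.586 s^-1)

E.

Reference: J·m⁻¹ = N·m·m⁻¹ = kg·m·s⁻².
Each option:
  A. N·m = kg·m·s⁻²·m = kg·m²·s⁻²
  B. [kg·m²·s⁻³] / [kg·m·s⁻¹] = m·s⁻²
  C. [kg·s⁻¹] · [s⁻¹] = kg·s⁻²
  D. N·s = kg·m·s⁻²·s = kg·m·s⁻¹
  E. [kg·m·s⁻¹] · [s⁻¹] = kg·m·s⁻²  ← same
Only E. matches kg·m·s⁻².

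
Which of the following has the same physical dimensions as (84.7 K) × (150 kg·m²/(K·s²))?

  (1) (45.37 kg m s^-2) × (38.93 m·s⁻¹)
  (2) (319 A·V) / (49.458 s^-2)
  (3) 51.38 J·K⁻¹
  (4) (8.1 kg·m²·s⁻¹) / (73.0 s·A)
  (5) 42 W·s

(5)

Reference: [K] · [kg·m²·s⁻²·K⁻¹] = kg·m²·s⁻².
Each option:
  (1) [kg·m·s⁻²] · [m·s⁻¹] = kg·m²·s⁻³
  (2) [kg·m²·s⁻³] / [s⁻²] = kg·m²·s⁻¹
  (3) J·K⁻¹ = N·m·K⁻¹ = kg·m²·s⁻²·K⁻¹
  (4) [kg·m²·s⁻¹] / [s·A] = kg·m²·s⁻²·A⁻¹
  (5) W·s = J·s⁻¹·s = kg·m²·s⁻²  ← same
Only (5) matches kg·m²·s⁻².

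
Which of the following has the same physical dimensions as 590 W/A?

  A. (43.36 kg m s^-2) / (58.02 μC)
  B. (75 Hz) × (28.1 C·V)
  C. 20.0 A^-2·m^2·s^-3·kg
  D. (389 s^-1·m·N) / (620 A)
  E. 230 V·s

Reference: W·A⁻¹ = J·s⁻¹·A⁻¹ = kg·m²·s⁻³·A⁻¹.
Each option:
  A. [kg·m·s⁻²] / [s·A] = kg·m·s⁻³·A⁻¹
  B. [s⁻¹] · [kg·m²·s⁻²] = kg·m²·s⁻³
  C. kg·m²·s⁻³·A⁻²
  D. [kg·m²·s⁻³] / [A] = kg·m²·s⁻³·A⁻¹  ← same
  E. V·s = J·C⁻¹·s = kg·m²·s⁻²·A⁻¹
Only D. matches kg·m²·s⁻³·A⁻¹.

D.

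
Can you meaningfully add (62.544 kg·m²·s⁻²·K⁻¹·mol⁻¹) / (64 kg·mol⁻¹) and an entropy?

Work out the base dimensions of each:
  (62.544 kg·m²·s⁻²·K⁻¹·mol⁻¹) / (64 kg·mol⁻¹):  [kg·m²·s⁻²·K⁻¹·mol⁻¹] / [kg·mol⁻¹] = m²·s⁻²·K⁻¹
  an entropy:  [entropy] = kg·m²·s⁻²·K⁻¹
m²·s⁻²·K⁻¹ ≠ kg·m²·s⁻²·K⁻¹, so they cannot be added.

No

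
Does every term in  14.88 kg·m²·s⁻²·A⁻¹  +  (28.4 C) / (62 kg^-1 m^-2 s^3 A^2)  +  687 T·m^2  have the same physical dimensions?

Yes

Dimensions:
  14.88 kg·m²·s⁻²·A⁻¹:  kg·m²·s⁻²·A⁻¹
  (28.4 C) / (62 kg^-1 m^-2 s^3 A^2):  [s·A] / [kg⁻¹·m⁻²·s³·A²] = kg·m²·s⁻²·A⁻¹
  687 T·m^2:  T·m² = Wb·m⁻²·m² = kg·m²·s⁻²·A⁻¹
Every term reduces to kg·m²·s⁻²·A⁻¹.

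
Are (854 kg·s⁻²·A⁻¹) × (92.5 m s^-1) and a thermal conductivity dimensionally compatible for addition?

No

Reduce each to base SI dimensions:
  (854 kg·s⁻²·A⁻¹) × (92.5 m s^-1):  [kg·s⁻²·A⁻¹] · [m·s⁻¹] = kg·m·s⁻³·A⁻¹
  a thermal conductivity:  [thermal conductivity] = kg·m·s⁻³·K⁻¹
kg·m·s⁻³·A⁻¹ ≠ kg·m·s⁻³·K⁻¹, so they cannot be added.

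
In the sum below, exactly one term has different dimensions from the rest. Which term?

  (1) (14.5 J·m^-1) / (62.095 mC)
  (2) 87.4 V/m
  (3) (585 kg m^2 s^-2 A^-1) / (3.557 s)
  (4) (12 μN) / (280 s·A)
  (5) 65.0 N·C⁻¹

(3)

Reduce each to base SI dimensions:
  (1) [kg·m·s⁻²] / [s·A] = kg·m·s⁻³·A⁻¹
  (2) V·m⁻¹ = J·C⁻¹·m⁻¹ = kg·m·s⁻³·A⁻¹
  (3) [kg·m²·s⁻²·A⁻¹] / [s] = kg·m²·s⁻³·A⁻¹
  (4) [kg·m·s⁻²] / [s·A] = kg·m·s⁻³·A⁻¹
  (5) N·C⁻¹ = kg·m·s⁻²·(s·A)⁻¹ = kg·m·s⁻³·A⁻¹
All reduce to kg·m·s⁻³·A⁻¹ except (3), which is kg·m²·s⁻³·A⁻¹.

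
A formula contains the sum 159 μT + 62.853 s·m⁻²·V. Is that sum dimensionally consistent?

Work out the base dimensions of each:
  159 μT:  T = Wb·m⁻² = kg·s⁻²·A⁻¹
  62.853 s·m⁻²·V:  V·s·m⁻² = J·C⁻¹·s·m⁻² = kg·s⁻²·A⁻¹
Both are kg·s⁻²·A⁻¹, so they have the same dimensions and can be added.

Yes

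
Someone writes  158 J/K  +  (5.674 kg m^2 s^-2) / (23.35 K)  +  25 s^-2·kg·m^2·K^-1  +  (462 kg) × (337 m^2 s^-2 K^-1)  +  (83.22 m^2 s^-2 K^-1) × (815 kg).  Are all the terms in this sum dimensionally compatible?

Dimensions:
  158 J/K:  J·K⁻¹ = N·m·K⁻¹ = kg·m²·s⁻²·K⁻¹
  (5.674 kg m^2 s^-2) / (23.35 K):  [kg·m²·s⁻²] / [K] = kg·m²·s⁻²·K⁻¹
  25 s^-2·kg·m^2·K^-1:  kg·m²·s⁻²·K⁻¹
  (462 kg) × (337 m^2 s^-2 K^-1):  [kg] · [m²·s⁻²·K⁻¹] = kg·m²·s⁻²·K⁻¹
  (83.22 m^2 s^-2 K^-1) × (815 kg):  [m²·s⁻²·K⁻¹] · [kg] = kg·m²·s⁻²·K⁻¹
Every term reduces to kg·m²·s⁻²·K⁻¹.

Yes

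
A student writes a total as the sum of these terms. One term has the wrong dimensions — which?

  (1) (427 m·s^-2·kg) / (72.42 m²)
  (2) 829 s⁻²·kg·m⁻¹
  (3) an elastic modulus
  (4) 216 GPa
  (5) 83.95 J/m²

(5)

Reduce each to base SI dimensions:
  (1) [kg·m·s⁻²] / [m²] = kg·m⁻¹·s⁻²
  (2) kg·m⁻¹·s⁻²
  (3) [elastic modulus] = kg·m⁻¹·s⁻²
  (4) Pa = N·m⁻² = kg·m⁻¹·s⁻²
  (5) J·m⁻² = N·m·m⁻² = kg·s⁻²
All reduce to kg·m⁻¹·s⁻² except (5), which is kg·s⁻².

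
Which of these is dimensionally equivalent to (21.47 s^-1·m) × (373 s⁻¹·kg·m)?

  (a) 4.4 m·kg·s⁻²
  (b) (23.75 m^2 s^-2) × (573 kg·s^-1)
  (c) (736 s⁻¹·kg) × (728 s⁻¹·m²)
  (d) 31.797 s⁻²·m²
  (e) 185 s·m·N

Reference: [m·s⁻¹] · [kg·m·s⁻¹] = kg·m²·s⁻².
Each option:
  (a) kg·m·s⁻²
  (b) [m²·s⁻²] · [kg·s⁻¹] = kg·m²·s⁻³
  (c) [kg·s⁻¹] · [m²·s⁻¹] = kg·m²·s⁻²  ← same
  (d) m²·s⁻²
  (e) N·m·s = kg·m·s⁻²·m·s = kg·m²·s⁻¹
Only (c) matches kg·m²·s⁻².

(c)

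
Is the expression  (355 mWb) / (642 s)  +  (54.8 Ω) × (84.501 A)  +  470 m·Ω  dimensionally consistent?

Expand each in SI base units:
  (355 mWb) / (642 s):  [kg·m²·s⁻²·A⁻¹] / [s] = kg·m²·s⁻³·A⁻¹
  (54.8 Ω) × (84.501 A):  [kg·m²·s⁻³·A⁻²] · [A] = kg·m²·s⁻³·A⁻¹
  470 m·Ω:  Ω·m = V·A⁻¹·m = kg·m³·s⁻³·A⁻²
The terms do not share a single dimension (kg·m²·s⁻³·A⁻¹ vs kg·m³·s⁻³·A⁻²).

No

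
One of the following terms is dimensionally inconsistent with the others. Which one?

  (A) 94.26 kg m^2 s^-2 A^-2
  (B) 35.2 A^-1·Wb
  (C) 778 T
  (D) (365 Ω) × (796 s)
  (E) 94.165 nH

(C)

Work out the base dimensions of each:
  (A) kg·m²·s⁻²·A⁻²
  (B) Wb·A⁻¹ = V·s·A⁻¹ = kg·m²·s⁻²·A⁻²
  (C) T = Wb·m⁻² = kg·s⁻²·A⁻¹
  (D) [kg·m²·s⁻³·A⁻²] · [s] = kg·m²·s⁻²·A⁻²
  (E) H = V·s·A⁻¹ = kg·m²·s⁻²·A⁻²
All reduce to kg·m²·s⁻²·A⁻² except (C), which is kg·s⁻²·A⁻¹.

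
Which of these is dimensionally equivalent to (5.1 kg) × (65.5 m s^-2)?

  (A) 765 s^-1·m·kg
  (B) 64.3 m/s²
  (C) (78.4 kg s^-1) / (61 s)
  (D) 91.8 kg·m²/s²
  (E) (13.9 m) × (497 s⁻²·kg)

(E)

Reference: [kg] · [m·s⁻²] = kg·m·s⁻².
Each option:
  (A) kg·m·s⁻¹
  (B) m·s⁻²
  (C) [kg·s⁻¹] / [s] = kg·s⁻²
  (D) kg·m²·s⁻²
  (E) [m] · [kg·s⁻²] = kg·m·s⁻²  ← same
Only (E) matches kg·m·s⁻².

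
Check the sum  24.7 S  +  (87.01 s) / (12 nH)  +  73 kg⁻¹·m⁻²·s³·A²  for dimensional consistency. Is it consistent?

In SI base units:
  24.7 S:  S = Ω⁻¹ = kg⁻¹·m⁻²·s³·A²
  (87.01 s) / (12 nH):  [s] / [kg·m²·s⁻²·A⁻²] = kg⁻¹·m⁻²·s³·A²
  73 kg⁻¹·m⁻²·s³·A²:  kg⁻¹·m⁻²·s³·A²
Every term reduces to kg⁻¹·m⁻²·s³·A².

Yes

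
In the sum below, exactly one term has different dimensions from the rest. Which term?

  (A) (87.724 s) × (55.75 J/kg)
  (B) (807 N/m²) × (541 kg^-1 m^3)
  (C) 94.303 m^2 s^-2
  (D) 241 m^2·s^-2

(A)

Work out the base dimensions of each:
  (A) [s] · [m²·s⁻²] = m²·s⁻¹
  (B) [kg·m⁻¹·s⁻²] · [kg⁻¹·m³] = m²·s⁻²
  (C) m²·s⁻²
  (D) m²·s⁻²
All reduce to m²·s⁻² except (A), which is m²·s⁻¹.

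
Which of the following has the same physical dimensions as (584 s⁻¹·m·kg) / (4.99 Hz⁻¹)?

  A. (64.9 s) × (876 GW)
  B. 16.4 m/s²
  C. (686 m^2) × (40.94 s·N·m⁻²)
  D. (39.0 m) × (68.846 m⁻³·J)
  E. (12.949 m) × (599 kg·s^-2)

Reference: [kg·m·s⁻¹] / [s] = kg·m·s⁻².
Each option:
  A. [s] · [kg·m²·s⁻³] = kg·m²·s⁻²
  B. m·s⁻²
  C. [m²] · [kg·m⁻¹·s⁻¹] = kg·m·s⁻¹
  D. [m] · [kg·m⁻¹·s⁻²] = kg·s⁻²
  E. [m] · [kg·s⁻²] = kg·m·s⁻²  ← same
Only E. matches kg·m·s⁻².

E.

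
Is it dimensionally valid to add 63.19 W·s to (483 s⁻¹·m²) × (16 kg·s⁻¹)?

Yes

Work out the base dimensions of each:
  63.19 W·s:  W·s = J·s⁻¹·s = kg·m²·s⁻²
  (483 s⁻¹·m²) × (16 kg·s⁻¹):  [m²·s⁻¹] · [kg·s⁻¹] = kg·m²·s⁻²
Both are kg·m²·s⁻², so they have the same dimensions and can be added.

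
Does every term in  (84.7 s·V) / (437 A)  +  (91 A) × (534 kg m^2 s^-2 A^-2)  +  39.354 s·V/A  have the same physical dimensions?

Reduce each to base SI dimensions:
  (84.7 s·V) / (437 A):  [kg·m²·s⁻²·A⁻¹] / [A] = kg·m²·s⁻²·A⁻²
  (91 A) × (534 kg m^2 s^-2 A^-2):  [A] · [kg·m²·s⁻²·A⁻²] = kg·m²·s⁻²·A⁻¹
  39.354 s·V/A:  V·s·A⁻¹ = J·C⁻¹·s·A⁻¹ = kg·m²·s⁻²·A⁻²
The terms do not share a single dimension (kg·m²·s⁻²·A⁻² vs kg·m²·s⁻²·A⁻¹).

No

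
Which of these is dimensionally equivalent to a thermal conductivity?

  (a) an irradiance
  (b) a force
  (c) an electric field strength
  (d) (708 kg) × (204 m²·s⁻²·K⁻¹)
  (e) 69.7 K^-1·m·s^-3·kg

(e)

Reference: [thermal conductivity] = kg·m·s⁻³·K⁻¹.
Each option:
  (a) [irradiance] = kg·s⁻³
  (b) [force] = kg·m·s⁻²
  (c) [electric field strength] = kg·m·s⁻³·A⁻¹
  (d) [kg] · [m²·s⁻²·K⁻¹] = kg·m²·s⁻²·K⁻¹
  (e) kg·m·s⁻³·K⁻¹  ← same
Only (e) matches kg·m·s⁻³·K⁻¹.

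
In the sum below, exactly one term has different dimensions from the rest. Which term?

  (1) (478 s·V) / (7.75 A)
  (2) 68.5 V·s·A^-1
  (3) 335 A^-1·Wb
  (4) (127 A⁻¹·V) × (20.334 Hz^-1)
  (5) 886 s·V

Reduce each to base SI dimensions:
  (1) [kg·m²·s⁻²·A⁻¹] / [A] = kg·m²·s⁻²·A⁻²
  (2) V·s·A⁻¹ = J·C⁻¹·s·A⁻¹ = kg·m²·s⁻²·A⁻²
  (3) Wb·A⁻¹ = V·s·A⁻¹ = kg·m²·s⁻²·A⁻²
  (4) [kg·m²·s⁻³·A⁻²] · [s] = kg·m²·s⁻²·A⁻²
  (5) V·s = J·C⁻¹·s = kg·m²·s⁻²·A⁻¹
All reduce to kg·m²·s⁻²·A⁻² except (5), which is kg·m²·s⁻²·A⁻¹.

(5)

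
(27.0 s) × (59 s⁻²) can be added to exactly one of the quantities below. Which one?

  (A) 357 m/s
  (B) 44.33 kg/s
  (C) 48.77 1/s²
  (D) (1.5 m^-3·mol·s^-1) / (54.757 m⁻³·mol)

(D)

Reference: [s] · [s⁻²] = s⁻¹.
Each option:
  (A) m·s⁻¹
  (B) kg·s⁻¹
  (C) s⁻²
  (D) [m⁻³·s⁻¹·mol] / [m⁻³·mol] = s⁻¹  ← same
Only (D) matches s⁻¹.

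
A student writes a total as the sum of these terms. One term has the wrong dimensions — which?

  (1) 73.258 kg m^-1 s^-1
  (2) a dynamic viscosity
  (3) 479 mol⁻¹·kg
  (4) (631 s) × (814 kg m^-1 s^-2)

(3)

Expand each in SI base units:
  (1) kg·m⁻¹·s⁻¹
  (2) [dynamic viscosity] = kg·m⁻¹·s⁻¹
  (3) kg·mol⁻¹
  (4) [s] · [kg·m⁻¹·s⁻²] = kg·m⁻¹·s⁻¹
All reduce to kg·m⁻¹·s⁻¹ except (3), which is kg·mol⁻¹.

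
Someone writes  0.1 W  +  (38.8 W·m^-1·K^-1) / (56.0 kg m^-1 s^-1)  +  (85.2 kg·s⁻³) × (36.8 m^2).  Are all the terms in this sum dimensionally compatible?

Reduce each to base SI dimensions:
  0.1 W:  W = J·s⁻¹ = kg·m²·s⁻³
  (38.8 W·m^-1·K^-1) / (56.0 kg m^-1 s^-1):  [kg·m·s⁻³·K⁻¹] / [kg·m⁻¹·s⁻¹] = m²·s⁻²·K⁻¹
  (85.2 kg·s⁻³) × (36.8 m^2):  [kg·s⁻³] · [m²] = kg·m²·s⁻³
The terms do not share a single dimension (kg·m²·s⁻³ vs m²·s⁻²·K⁻¹).

No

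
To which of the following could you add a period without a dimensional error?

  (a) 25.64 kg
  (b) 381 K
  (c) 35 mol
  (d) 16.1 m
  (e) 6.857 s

Reference: [period] = s.
Each option:
  (a) kg
  (b) K
  (c) mol
  (d) m
  (e) s  ← same
Only (e) matches s.

(e)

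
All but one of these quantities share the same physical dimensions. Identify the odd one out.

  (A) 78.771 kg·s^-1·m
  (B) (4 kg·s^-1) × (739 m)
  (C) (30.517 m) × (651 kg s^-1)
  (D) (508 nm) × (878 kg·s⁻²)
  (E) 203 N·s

In SI base units:
  (A) kg·m·s⁻¹
  (B) [kg·s⁻¹] · [m] = kg·m·s⁻¹
  (C) [m] · [kg·s⁻¹] = kg·m·s⁻¹
  (D) [m] · [kg·s⁻²] = kg·m·s⁻²
  (E) N·s = kg·m·s⁻²·s = kg·m·s⁻¹
All reduce to kg·m·s⁻¹ except (D), which is kg·m·s⁻².

(D)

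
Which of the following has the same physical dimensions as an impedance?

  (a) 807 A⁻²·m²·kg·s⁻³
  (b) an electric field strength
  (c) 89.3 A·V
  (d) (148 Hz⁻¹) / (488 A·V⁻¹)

(a)

Reference: [impedance] = kg·m²·s⁻³·A⁻².
Each option:
  (a) kg·m²·s⁻³·A⁻²  ← same
  (b) [electric field strength] = kg·m·s⁻³·A⁻¹
  (c) V·A = J·C⁻¹·A = kg·m²·s⁻³
  (d) [s] / [kg⁻¹·m⁻²·s³·A²] = kg·m²·s⁻²·A⁻²
Only (a) matches kg·m²·s⁻³·A⁻².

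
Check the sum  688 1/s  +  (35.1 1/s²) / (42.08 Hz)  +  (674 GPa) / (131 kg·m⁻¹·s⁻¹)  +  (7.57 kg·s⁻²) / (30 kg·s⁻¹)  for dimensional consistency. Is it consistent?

Yes

Reduce each to base SI dimensions:
  688 1/s:  s⁻¹
  (35.1 1/s²) / (42.08 Hz):  [s⁻²] / [s⁻¹] = s⁻¹
  (674 GPa) / (131 kg·m⁻¹·s⁻¹):  [kg·m⁻¹·s⁻²] / [kg·m⁻¹·s⁻¹] = s⁻¹
  (7.57 kg·s⁻²) / (30 kg·s⁻¹):  [kg·s⁻²] / [kg·s⁻¹] = s⁻¹
Every term reduces to s⁻¹.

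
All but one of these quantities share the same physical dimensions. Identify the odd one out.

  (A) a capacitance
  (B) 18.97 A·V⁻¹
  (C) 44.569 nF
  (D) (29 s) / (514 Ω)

Work out the base dimensions of each:
  (A) [capacitance] = kg⁻¹·m⁻²·s⁴·A²
  (B) A·V⁻¹ = A·(J·C⁻¹)⁻¹ = kg⁻¹·m⁻²·s³·A²
  (C) F = C·V⁻¹ = kg⁻¹·m⁻²·s⁴·A²
  (D) [s] / [kg·m²·s⁻³·A⁻²] = kg⁻¹·m⁻²·s⁴·A²
All reduce to kg⁻¹·m⁻²·s⁴·A² except (B), which is kg⁻¹·m⁻²·s³·A².

(B)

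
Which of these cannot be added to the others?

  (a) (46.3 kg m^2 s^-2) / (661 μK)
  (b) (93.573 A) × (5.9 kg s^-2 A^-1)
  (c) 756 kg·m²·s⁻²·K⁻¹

(b)

Reduce each to base SI dimensions:
  (a) [kg·m²·s⁻²] / [K] = kg·m²·s⁻²·K⁻¹
  (b) [A] · [kg·s⁻²·A⁻¹] = kg·s⁻²
  (c) kg·m²·s⁻²·K⁻¹
All reduce to kg·m²·s⁻²·K⁻¹ except (b), which is kg·s⁻².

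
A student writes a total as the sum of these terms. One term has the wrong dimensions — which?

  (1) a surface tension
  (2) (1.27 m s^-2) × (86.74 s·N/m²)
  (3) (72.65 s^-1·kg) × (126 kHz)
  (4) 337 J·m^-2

Reduce each to base SI dimensions:
  (1) [surface tension] = kg·s⁻²
  (2) [m·s⁻²] · [kg·m⁻¹·s⁻¹] = kg·s⁻³
  (3) [kg·s⁻¹] · [s⁻¹] = kg·s⁻²
  (4) J·m⁻² = N·m·m⁻² = kg·s⁻²
All reduce to kg·s⁻² except (2), which is kg·s⁻³.

(2)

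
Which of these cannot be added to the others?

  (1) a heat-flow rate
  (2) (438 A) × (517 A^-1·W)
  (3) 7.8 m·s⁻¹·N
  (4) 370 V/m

(4)

Dimensions:
  (1) [heat-flow rate] = kg·m²·s⁻³
  (2) [A] · [kg·m²·s⁻³·A⁻¹] = kg·m²·s⁻³
  (3) N·m·s⁻¹ = kg·m·s⁻²·m·s⁻¹ = kg·m²·s⁻³
  (4) V·m⁻¹ = J·C⁻¹·m⁻¹ = kg·m·s⁻³·A⁻¹
All reduce to kg·m²·s⁻³ except (4), which is kg·m·s⁻³·A⁻¹.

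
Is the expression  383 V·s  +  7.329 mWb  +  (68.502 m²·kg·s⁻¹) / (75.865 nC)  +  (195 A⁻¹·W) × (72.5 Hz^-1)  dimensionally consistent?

Expand each in SI base units:
  383 V·s:  V·s = J·C⁻¹·s = kg·m²·s⁻²·A⁻¹
  7.329 mWb:  Wb = V·s = kg·m²·s⁻²·A⁻¹
  (68.502 m²·kg·s⁻¹) / (75.865 nC):  [kg·m²·s⁻¹] / [s·A] = kg·m²·s⁻²·A⁻¹
  (195 A⁻¹·W) × (72.5 Hz^-1):  [kg·m²·s⁻³·A⁻¹] · [s] = kg·m²·s⁻²·A⁻¹
Every term reduces to kg·m²·s⁻²·A⁻¹.

Yes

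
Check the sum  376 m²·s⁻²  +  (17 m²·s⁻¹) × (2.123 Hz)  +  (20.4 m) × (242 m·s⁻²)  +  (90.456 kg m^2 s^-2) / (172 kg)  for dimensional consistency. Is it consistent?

Yes

In SI base units:
  376 m²·s⁻²:  m²·s⁻²
  (17 m²·s⁻¹) × (2.123 Hz):  [m²·s⁻¹] · [s⁻¹] = m²·s⁻²
  (20.4 m) × (242 m·s⁻²):  [m] · [m·s⁻²] = m²·s⁻²
  (90.456 kg m^2 s^-2) / (172 kg):  [kg·m²·s⁻²] / [kg] = m²·s⁻²
Every term reduces to m²·s⁻².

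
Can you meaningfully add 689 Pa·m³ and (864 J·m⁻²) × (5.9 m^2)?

Reduce each to base SI dimensions:
  689 Pa·m³:  Pa·m³ = N·m⁻²·m³ = kg·m²·s⁻²
  (864 J·m⁻²) × (5.9 m^2):  [kg·s⁻²] · [m²] = kg·m²·s⁻²
Both are kg·m²·s⁻², so they have the same dimensions and can be added.

Yes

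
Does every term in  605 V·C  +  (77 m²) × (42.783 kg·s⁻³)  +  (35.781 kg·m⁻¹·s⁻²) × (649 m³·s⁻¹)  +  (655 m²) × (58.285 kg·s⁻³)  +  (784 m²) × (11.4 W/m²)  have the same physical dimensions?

No

Work out the base dimensions of each:
  605 V·C:  C·V = s·A·J·C⁻¹ = kg·m²·s⁻²
  (77 m²) × (42.783 kg·s⁻³):  [m²] · [kg·s⁻³] = kg·m²·s⁻³
  (35.781 kg·m⁻¹·s⁻²) × (649 m³·s⁻¹):  [kg·m⁻¹·s⁻²] · [m³·s⁻¹] = kg·m²·s⁻³
  (655 m²) × (58.285 kg·s⁻³):  [m²] · [kg·s⁻³] = kg·m²·s⁻³
  (784 m²) × (11.4 W/m²):  [m²] · [kg·s⁻³] = kg·m²·s⁻³
The terms do not share a single dimension (kg·m²·s⁻² vs kg·m²·s⁻³).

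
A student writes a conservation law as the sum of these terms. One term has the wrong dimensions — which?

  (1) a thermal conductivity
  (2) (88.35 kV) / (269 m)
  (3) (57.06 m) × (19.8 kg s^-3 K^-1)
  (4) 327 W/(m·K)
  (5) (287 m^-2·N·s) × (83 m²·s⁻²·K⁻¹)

Expand each in SI base units:
  (1) [thermal conductivity] = kg·m·s⁻³·K⁻¹
  (2) [kg·m²·s⁻³·A⁻¹] / [m] = kg·m·s⁻³·A⁻¹
  (3) [m] · [kg·s⁻³·K⁻¹] = kg·m·s⁻³·K⁻¹
  (4) W·m⁻¹·K⁻¹ = J·s⁻¹·m⁻¹·K⁻¹ = kg·m·s⁻³·K⁻¹
  (5) [kg·m⁻¹·s⁻¹] · [m²·s⁻²·K⁻¹] = kg·m·s⁻³·K⁻¹
All reduce to kg·m·s⁻³·K⁻¹ except (2), which is kg·m·s⁻³·A⁻¹.

(2)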